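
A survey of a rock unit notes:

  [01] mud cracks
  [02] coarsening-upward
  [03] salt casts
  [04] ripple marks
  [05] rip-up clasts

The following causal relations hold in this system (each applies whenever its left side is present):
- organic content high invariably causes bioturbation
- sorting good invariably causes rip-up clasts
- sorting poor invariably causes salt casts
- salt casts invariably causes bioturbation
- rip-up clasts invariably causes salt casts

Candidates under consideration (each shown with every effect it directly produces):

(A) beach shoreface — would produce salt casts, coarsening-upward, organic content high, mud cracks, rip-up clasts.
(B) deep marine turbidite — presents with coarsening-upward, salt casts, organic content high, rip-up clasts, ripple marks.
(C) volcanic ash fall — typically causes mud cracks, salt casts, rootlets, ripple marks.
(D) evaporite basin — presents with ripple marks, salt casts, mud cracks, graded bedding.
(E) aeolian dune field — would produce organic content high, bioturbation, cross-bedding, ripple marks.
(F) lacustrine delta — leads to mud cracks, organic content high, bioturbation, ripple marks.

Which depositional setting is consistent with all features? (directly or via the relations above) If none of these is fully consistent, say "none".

For each candidate, compare predicted effects to what was observed:
(A) beach shoreface — mud cracks match; coarsening-upward match; salt casts match; ripple marks miss; rip-up clasts match
(B) deep marine turbidite — mud cracks miss; coarsening-upward match; salt casts match; ripple marks match; rip-up clasts match
(C) volcanic ash fall — mud cracks match; coarsening-upward miss; salt casts match; ripple marks match; rip-up clasts miss
(D) evaporite basin — mud cracks match; coarsening-upward miss; salt casts match; ripple marks match; rip-up clasts miss
(E) aeolian dune field — does not account for mud cracks, coarsening-upward, salt casts, rip-up clasts
(F) lacustrine delta — mud cracks match; coarsening-upward miss; salt casts miss; ripple marks match; rip-up clasts miss
None of the listed candidates fits everything.

none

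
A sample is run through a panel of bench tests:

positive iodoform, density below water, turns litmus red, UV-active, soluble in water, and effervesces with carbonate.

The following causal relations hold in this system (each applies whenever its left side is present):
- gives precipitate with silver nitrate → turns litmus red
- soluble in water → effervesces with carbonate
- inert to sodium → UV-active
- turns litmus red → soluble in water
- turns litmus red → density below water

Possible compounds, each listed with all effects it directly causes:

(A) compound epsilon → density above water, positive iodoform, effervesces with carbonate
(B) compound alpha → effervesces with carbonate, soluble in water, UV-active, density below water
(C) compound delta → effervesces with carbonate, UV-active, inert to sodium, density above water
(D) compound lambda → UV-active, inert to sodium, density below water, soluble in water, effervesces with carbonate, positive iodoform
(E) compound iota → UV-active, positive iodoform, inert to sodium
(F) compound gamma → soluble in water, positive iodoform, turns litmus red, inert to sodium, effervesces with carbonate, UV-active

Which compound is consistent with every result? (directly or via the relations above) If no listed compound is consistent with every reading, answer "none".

F

Testing each hypothesis:
(A) compound epsilon — positive iodoform match; density below water miss; turns litmus red miss; UV-active miss; soluble in water miss; effervesces with carbonate match
(B) compound alpha — positive iodoform miss; density below water match; turns litmus red miss; UV-active match; soluble in water match; effervesces with carbonate match
(C) compound delta — fails on positive iodoform, density below water, turns litmus red, soluble in water (predicts density above water, not density below water)
(D) compound lambda — positive iodoform match; density below water match; turns litmus red miss; UV-active match; soluble in water match; effervesces with carbonate match
(E) compound iota — positive iodoform match; density below water miss; turns litmus red miss; UV-active match; soluble in water miss; effervesces with carbonate miss
(F) compound gamma — positive iodoform match; density below water match (by turns litmus red → density below water); turns litmus red match; UV-active match; soluble in water match; effervesces with carbonate match
(F) is the only candidate with no mismatches.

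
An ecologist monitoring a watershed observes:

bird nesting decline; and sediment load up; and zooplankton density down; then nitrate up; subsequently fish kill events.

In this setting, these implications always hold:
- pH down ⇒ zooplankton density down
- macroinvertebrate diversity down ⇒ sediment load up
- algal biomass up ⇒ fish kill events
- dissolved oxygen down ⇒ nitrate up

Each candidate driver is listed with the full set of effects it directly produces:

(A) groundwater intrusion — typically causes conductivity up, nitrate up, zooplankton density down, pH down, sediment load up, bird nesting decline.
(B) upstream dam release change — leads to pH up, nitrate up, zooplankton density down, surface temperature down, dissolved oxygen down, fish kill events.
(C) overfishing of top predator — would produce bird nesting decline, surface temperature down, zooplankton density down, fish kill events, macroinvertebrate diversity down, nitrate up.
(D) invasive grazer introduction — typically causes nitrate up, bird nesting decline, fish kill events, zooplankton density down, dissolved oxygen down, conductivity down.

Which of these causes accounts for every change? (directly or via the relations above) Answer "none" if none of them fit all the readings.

Checking each candidate against the observations:
(A) groundwater intrusion — bird nesting decline ✓; sediment load up ✓; zooplankton density down ✓; nitrate up ✓; fish kill events ✗
(B) upstream dam release change — bird nesting decline ✗; sediment load up ✗; zooplankton density down ✓; nitrate up ✓; fish kill events ✓
(C) overfishing of top predator — bird nesting decline ✓; sediment load up ✓ (via macroinvertebrate diversity down → sediment load up); zooplankton density down ✓; nitrate up ✓; fish kill events ✓
(D) invasive grazer introduction — bird nesting decline ✓; sediment load up ✗; zooplankton density down ✓; nitrate up ✓; fish kill events ✓
(C) is the only candidate with no mismatches.

C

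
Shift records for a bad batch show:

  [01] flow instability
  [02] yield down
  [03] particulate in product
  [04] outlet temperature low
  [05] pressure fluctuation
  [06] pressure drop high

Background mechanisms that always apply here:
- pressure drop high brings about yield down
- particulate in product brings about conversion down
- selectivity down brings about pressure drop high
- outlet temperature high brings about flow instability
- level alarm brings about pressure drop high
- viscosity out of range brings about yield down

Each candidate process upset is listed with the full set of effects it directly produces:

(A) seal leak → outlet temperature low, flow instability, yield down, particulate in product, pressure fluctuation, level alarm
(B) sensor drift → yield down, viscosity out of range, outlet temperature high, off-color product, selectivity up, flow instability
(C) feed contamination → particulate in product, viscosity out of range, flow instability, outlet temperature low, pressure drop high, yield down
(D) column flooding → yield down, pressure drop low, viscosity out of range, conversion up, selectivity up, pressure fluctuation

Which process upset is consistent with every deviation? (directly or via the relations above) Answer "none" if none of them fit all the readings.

A

Testing each hypothesis:
(A) seal leak — accounts for every observation (pressure drop high via level alarm → pressure drop high)
(B) sensor drift — flow instability match; yield down match; particulate in product miss; outlet temperature low miss; pressure fluctuation miss; pressure drop high miss
(C) feed contamination — does not account for pressure fluctuation
(D) column flooding — fails on flow instability, particulate in product, outlet temperature low, pressure drop high (predicts pressure drop low, not pressure drop high)
(A) is the only candidate with no mismatches.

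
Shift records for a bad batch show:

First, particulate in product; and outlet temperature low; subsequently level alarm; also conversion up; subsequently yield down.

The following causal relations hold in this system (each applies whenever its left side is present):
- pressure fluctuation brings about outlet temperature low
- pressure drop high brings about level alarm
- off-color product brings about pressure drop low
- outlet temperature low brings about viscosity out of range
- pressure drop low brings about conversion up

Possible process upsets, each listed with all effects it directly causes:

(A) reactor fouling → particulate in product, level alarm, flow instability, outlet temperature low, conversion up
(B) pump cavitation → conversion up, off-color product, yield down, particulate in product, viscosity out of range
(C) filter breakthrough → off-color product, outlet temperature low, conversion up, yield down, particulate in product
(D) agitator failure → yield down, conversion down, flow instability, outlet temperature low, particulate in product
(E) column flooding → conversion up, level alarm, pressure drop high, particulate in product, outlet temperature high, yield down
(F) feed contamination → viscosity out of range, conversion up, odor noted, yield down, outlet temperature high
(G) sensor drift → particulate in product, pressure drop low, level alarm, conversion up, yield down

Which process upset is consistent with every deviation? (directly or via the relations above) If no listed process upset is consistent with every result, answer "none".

none

Testing each hypothesis:
(A) reactor fouling — particulate in product +; outlet temperature low +; level alarm +; conversion up +; yield down -
(B) pump cavitation — particulate in product +; outlet temperature low -; level alarm -; conversion up +; yield down +
(C) filter breakthrough — does not account for level alarm
(D) agitator failure — fails on level alarm, conversion up (predicts conversion down, not conversion up)
(E) column flooding — particulate in product +; outlet temperature low -; level alarm +; conversion up +; yield down +
(F) feed contamination — particulate in product -; outlet temperature low -; level alarm -; conversion up +; yield down +
(G) sensor drift — does not account for outlet temperature low
No candidate is consistent with all observations.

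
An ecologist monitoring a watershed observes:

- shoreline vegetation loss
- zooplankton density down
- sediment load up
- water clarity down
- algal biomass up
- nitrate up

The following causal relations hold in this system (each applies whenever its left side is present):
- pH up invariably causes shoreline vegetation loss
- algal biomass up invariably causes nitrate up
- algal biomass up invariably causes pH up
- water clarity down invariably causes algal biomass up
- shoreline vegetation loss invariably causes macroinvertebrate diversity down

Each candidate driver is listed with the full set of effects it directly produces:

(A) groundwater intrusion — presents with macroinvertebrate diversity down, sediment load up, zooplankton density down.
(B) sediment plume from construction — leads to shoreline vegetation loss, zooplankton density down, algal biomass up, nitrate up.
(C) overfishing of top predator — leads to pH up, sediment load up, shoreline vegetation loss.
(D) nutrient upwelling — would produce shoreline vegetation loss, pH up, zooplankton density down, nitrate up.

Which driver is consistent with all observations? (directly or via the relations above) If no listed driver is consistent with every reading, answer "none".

For each candidate, compare predicted effects to what was observed:
(A) groundwater intrusion — does not account for shoreline vegetation loss, water clarity down, algal biomass up, nitrate up
(B) sediment plume from construction — shoreline vegetation loss +; zooplankton density down +; sediment load up -; water clarity down -; algal biomass up +; nitrate up +
(C) overfishing of top predator — shoreline vegetation loss +; zooplankton density down -; sediment load up +; water clarity down -; algal biomass up -; nitrate up -
(D) nutrient upwelling — does not account for sediment load up, water clarity down, algal biomass up
None of the listed candidates fits everything.

none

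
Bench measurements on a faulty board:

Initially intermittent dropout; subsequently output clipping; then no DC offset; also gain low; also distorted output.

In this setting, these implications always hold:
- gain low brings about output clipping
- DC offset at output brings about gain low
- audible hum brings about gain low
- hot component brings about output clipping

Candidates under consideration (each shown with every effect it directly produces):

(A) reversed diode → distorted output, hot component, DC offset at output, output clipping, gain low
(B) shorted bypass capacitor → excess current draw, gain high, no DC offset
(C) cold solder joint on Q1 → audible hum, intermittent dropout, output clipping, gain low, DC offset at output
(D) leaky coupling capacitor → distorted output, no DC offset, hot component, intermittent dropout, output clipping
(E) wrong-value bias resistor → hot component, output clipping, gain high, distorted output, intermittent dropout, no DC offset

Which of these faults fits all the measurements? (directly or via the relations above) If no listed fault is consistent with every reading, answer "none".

none

Per-candidate check:
(A) reversed diode — intermittent dropout ✗; output clipping ✓; no DC offset ✗; gain low ✓; distorted output ✓
(B) shorted bypass capacitor — intermittent dropout ✗; output clipping ✗; no DC offset ✓; gain low ✗; distorted output ✗
(C) cold solder joint on Q1 — intermittent dropout ✓; output clipping ✓; no DC offset ✗; gain low ✓; distorted output ✗
(D) leaky coupling capacitor — intermittent dropout ✓; output clipping ✓; no DC offset ✓; gain low ✗; distorted output ✓
(E) wrong-value bias resistor — fails on gain low (predicts gain high, not gain low)
No candidate is consistent with all observations.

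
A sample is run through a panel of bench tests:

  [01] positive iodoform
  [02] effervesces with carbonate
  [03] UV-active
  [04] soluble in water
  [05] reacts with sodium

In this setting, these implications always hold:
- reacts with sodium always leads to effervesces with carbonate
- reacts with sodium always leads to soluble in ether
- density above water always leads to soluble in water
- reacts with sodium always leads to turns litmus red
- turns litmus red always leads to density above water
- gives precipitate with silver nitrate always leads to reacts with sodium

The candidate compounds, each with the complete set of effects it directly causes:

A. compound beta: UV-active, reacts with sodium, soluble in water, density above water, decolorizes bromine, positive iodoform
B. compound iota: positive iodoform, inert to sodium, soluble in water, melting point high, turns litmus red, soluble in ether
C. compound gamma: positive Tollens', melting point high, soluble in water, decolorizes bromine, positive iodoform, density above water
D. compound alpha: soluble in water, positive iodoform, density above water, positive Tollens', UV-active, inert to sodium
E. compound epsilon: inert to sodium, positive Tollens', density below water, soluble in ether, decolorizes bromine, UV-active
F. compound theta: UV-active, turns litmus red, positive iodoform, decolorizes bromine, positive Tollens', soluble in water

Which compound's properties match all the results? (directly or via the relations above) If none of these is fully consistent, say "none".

Per-candidate check:
(A) compound beta — positive iodoform match; effervesces with carbonate match (via reacts with sodium → effervesces with carbonate); UV-active match; soluble in water match; reacts with sodium match
(B) compound iota — positive iodoform match; effervesces with carbonate miss; UV-active miss; soluble in water match; reacts with sodium miss
(C) compound gamma — positive iodoform match; effervesces with carbonate miss; UV-active miss; soluble in water match; reacts with sodium miss
(D) compound alpha — fails on effervesces with carbonate, reacts with sodium (predicts inert to sodium, not reacts with sodium)
(E) compound epsilon — fails on positive iodoform, effervesces with carbonate, soluble in water, reacts with sodium (predicts inert to sodium, not reacts with sodium)
(F) compound theta — positive iodoform match; effervesces with carbonate miss; UV-active match; soluble in water match; reacts with sodium miss
(A) is the only candidate with no mismatches.

A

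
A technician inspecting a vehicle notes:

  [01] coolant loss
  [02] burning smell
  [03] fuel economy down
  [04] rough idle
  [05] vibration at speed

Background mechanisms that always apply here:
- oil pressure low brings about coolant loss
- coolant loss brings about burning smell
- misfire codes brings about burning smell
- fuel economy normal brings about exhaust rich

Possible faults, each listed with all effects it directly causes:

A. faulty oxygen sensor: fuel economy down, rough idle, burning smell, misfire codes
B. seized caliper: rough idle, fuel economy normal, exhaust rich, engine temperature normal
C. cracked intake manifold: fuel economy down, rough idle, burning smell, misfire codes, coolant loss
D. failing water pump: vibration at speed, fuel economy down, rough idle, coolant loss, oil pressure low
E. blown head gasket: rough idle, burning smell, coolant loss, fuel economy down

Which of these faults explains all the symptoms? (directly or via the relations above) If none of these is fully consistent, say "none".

For each candidate, compare predicted effects to what was observed:
(A) faulty oxygen sensor — does not account for coolant loss, vibration at speed
(B) seized caliper — fails on coolant loss, burning smell, fuel economy down, vibration at speed (predicts fuel economy normal, not fuel economy down)
(C) cracked intake manifold — coolant loss yes; burning smell yes; fuel economy down yes; rough idle yes; vibration at speed NO
(D) failing water pump — accounts for every observation (burning smell by coolant loss → burning smell)
(E) blown head gasket — does not account for vibration at speed
(D) is the only candidate with no mismatches.

D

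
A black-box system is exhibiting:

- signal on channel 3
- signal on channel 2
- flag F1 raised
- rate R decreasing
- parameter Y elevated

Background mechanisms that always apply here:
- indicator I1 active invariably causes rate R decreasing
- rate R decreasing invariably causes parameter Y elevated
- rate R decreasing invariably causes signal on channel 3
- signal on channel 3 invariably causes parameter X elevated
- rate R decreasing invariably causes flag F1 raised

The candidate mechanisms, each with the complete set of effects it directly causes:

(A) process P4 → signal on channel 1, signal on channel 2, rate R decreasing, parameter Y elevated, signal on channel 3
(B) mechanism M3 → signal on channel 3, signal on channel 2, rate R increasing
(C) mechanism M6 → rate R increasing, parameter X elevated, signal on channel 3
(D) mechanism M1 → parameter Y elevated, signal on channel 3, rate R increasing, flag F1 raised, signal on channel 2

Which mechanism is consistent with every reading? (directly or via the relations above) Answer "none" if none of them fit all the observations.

For each candidate, compare predicted effects to what was observed:
(A) process P4 — signal on channel 3 ✓; signal on channel 2 ✓; flag F1 raised ✓ (by rate R decreasing → flag F1 raised); rate R decreasing ✓; parameter Y elevated ✓
(B) mechanism M3 — fails on flag F1 raised, rate R decreasing, parameter Y elevated (predicts rate R increasing, not rate R decreasing)
(C) mechanism M6 — signal on channel 3 ✓; signal on channel 2 ✗; flag F1 raised ✗; rate R decreasing ✗; parameter Y elevated ✗
(D) mechanism M1 — signal on channel 3 ✓; signal on channel 2 ✓; flag F1 raised ✓; rate R decreasing ✗; parameter Y elevated ✓
Only (A) is consistent with every observation.

A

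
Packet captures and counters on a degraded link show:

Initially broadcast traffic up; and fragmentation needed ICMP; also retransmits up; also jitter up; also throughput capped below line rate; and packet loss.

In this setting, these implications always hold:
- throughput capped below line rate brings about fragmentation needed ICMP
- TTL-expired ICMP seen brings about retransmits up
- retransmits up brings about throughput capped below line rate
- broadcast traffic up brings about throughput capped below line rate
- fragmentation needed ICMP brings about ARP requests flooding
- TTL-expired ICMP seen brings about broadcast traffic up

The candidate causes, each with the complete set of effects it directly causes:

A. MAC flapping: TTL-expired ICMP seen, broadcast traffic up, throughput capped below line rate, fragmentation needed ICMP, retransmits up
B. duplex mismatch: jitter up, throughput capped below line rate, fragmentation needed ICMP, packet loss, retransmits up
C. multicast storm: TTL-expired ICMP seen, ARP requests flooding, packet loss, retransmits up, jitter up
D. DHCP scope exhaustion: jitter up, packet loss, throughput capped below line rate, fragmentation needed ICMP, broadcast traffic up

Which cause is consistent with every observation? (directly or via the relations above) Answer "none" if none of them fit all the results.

Checking each candidate against the observations:
(A) MAC flapping — does not account for jitter up, packet loss
(B) duplex mismatch — broadcast traffic up miss; fragmentation needed ICMP match; retransmits up match; jitter up match; throughput capped below line rate match; packet loss match
(C) multicast storm — accounts for every observation (broadcast traffic up via TTL-expired ICMP seen → broadcast traffic up)
(D) DHCP scope exhaustion — does not account for retransmits up
Only (C) is consistent with every observation.

C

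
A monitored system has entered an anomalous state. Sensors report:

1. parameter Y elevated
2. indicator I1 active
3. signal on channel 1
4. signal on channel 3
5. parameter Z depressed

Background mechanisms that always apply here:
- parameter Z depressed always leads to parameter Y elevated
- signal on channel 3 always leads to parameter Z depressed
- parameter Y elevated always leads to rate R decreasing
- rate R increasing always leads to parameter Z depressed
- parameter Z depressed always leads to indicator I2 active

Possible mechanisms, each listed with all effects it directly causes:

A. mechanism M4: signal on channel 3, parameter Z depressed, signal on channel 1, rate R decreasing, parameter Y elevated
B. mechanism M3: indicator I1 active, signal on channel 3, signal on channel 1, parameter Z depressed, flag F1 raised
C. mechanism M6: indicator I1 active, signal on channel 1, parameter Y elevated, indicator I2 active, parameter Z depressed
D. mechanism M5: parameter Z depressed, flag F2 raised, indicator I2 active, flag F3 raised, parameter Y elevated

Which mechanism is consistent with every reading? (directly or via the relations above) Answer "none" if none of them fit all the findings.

B

Testing each hypothesis:
(A) mechanism M4 — does not account for indicator I1 active
(B) mechanism M3 — parameter Y elevated yes (via parameter Z depressed → parameter Y elevated); indicator I1 active yes; signal on channel 1 yes; signal on channel 3 yes; parameter Z depressed yes
(C) mechanism M6 — does not account for signal on channel 3
(D) mechanism M5 — parameter Y elevated yes; indicator I1 active NO; signal on channel 1 NO; signal on channel 3 NO; parameter Z depressed yes
(B) is the only candidate with no mismatches.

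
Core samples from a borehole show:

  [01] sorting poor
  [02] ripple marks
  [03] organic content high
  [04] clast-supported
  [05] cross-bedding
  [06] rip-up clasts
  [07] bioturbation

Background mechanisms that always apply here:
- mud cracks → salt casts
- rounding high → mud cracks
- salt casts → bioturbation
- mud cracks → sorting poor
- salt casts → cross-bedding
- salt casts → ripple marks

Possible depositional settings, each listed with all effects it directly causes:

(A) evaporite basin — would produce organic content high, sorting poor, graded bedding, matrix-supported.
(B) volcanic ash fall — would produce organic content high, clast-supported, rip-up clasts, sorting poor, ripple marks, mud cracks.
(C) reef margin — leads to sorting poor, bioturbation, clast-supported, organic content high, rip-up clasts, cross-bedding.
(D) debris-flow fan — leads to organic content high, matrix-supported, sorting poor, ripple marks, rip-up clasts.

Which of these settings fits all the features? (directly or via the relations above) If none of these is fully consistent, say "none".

B

Checking each candidate against the observations:
(A) evaporite basin — fails on ripple marks, clast-supported, cross-bedding, rip-up clasts, bioturbation (predicts matrix-supported, not clast-supported)
(B) volcanic ash fall — sorting poor yes; ripple marks yes; organic content high yes; clast-supported yes; cross-bedding yes (through mud cracks → salt casts → cross-bedding); rip-up clasts yes; bioturbation yes (through mud cracks → salt casts → bioturbation)
(C) reef margin — sorting poor yes; ripple marks NO; organic content high yes; clast-supported yes; cross-bedding yes; rip-up clasts yes; bioturbation yes
(D) debris-flow fan — sorting poor yes; ripple marks yes; organic content high yes; clast-supported NO; cross-bedding NO; rip-up clasts yes; bioturbation NO
Only (B) is consistent with every observation.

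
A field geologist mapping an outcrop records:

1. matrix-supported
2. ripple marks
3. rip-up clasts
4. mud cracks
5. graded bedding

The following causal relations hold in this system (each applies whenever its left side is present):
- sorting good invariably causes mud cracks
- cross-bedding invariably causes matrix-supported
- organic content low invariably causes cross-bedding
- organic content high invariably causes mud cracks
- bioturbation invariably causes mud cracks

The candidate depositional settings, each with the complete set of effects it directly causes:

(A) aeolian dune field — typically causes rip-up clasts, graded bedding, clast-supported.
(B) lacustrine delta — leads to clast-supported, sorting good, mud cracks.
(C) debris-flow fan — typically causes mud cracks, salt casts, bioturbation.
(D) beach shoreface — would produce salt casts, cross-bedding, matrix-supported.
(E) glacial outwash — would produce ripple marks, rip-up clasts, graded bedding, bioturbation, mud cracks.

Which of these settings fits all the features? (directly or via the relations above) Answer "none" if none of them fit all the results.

none

Testing each hypothesis:
(A) aeolian dune field — matrix-supported ✗; ripple marks ✗; rip-up clasts ✓; mud cracks ✗; graded bedding ✓
(B) lacustrine delta — matrix-supported ✗; ripple marks ✗; rip-up clasts ✗; mud cracks ✓; graded bedding ✗
(C) debris-flow fan — does not account for matrix-supported, ripple marks, rip-up clasts, graded bedding
(D) beach shoreface — matrix-supported ✓; ripple marks ✗; rip-up clasts ✗; mud cracks ✗; graded bedding ✗
(E) glacial outwash — matrix-supported ✗; ripple marks ✓; rip-up clasts ✓; mud cracks ✓; graded bedding ✓
No candidate is consistent with all observations.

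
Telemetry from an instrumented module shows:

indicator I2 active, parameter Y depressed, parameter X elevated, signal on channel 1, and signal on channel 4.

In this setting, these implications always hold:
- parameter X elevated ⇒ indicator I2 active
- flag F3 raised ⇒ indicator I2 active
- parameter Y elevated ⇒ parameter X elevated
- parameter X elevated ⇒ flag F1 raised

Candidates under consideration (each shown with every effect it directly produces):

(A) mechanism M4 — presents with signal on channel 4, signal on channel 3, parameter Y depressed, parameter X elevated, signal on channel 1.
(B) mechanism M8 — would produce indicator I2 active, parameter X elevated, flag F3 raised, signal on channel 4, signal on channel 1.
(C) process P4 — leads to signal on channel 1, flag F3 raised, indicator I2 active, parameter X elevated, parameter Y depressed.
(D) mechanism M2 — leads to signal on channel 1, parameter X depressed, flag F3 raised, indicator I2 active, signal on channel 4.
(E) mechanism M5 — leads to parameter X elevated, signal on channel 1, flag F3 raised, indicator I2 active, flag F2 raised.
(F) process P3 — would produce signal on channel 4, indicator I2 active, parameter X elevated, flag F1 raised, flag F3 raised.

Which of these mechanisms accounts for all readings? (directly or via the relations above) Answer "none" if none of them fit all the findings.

A

Checking each candidate against the observations:
(A) mechanism M4 — indicator I2 active + (via parameter X elevated → indicator I2 active); parameter Y depressed +; parameter X elevated +; signal on channel 1 +; signal on channel 4 +
(B) mechanism M8 — indicator I2 active +; parameter Y depressed -; parameter X elevated +; signal on channel 1 +; signal on channel 4 +
(C) process P4 — indicator I2 active +; parameter Y depressed +; parameter X elevated +; signal on channel 1 +; signal on channel 4 -
(D) mechanism M2 — indicator I2 active +; parameter Y depressed -; parameter X elevated -; signal on channel 1 +; signal on channel 4 +
(E) mechanism M5 — indicator I2 active +; parameter Y depressed -; parameter X elevated +; signal on channel 1 +; signal on channel 4 -
(F) process P3 — indicator I2 active +; parameter Y depressed -; parameter X elevated +; signal on channel 1 -; signal on channel 4 +
(A) alone accounts for all the evidence.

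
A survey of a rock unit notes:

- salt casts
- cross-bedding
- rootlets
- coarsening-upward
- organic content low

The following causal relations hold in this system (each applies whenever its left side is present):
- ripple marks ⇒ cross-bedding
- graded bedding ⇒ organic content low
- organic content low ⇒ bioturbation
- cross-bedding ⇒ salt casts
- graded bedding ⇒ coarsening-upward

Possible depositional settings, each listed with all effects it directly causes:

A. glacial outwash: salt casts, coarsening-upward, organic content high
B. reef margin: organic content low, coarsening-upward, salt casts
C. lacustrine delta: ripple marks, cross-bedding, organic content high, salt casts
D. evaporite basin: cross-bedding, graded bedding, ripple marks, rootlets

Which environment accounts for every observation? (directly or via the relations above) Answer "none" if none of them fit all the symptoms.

For each candidate, compare predicted effects to what was observed:
(A) glacial outwash — fails on cross-bedding, rootlets, organic content low (predicts organic content high, not organic content low)
(B) reef margin — salt casts ✓; cross-bedding ✗; rootlets ✗; coarsening-upward ✓; organic content low ✓
(C) lacustrine delta — salt casts ✓; cross-bedding ✓; rootlets ✗; coarsening-upward ✗; organic content low ✗
(D) evaporite basin — salt casts ✓ (through cross-bedding → salt casts); cross-bedding ✓; rootlets ✓; coarsening-upward ✓ (through graded bedding → coarsening-upward); organic content low ✓ (through graded bedding → organic content low)
Only (D) is consistent with every observation.

D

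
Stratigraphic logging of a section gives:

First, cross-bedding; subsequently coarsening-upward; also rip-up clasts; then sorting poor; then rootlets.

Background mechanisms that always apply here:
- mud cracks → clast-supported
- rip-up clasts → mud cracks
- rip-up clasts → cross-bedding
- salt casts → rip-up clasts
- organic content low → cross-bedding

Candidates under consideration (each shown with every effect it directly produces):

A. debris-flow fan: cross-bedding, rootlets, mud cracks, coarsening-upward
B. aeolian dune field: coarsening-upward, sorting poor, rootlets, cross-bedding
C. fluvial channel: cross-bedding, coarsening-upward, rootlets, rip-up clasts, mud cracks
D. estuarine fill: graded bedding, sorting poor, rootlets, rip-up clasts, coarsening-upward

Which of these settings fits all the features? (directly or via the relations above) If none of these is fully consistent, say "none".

D

Checking each candidate against the observations:
(A) debris-flow fan — cross-bedding match; coarsening-upward match; rip-up clasts miss; sorting poor miss; rootlets match
(B) aeolian dune field — cross-bedding match; coarsening-upward match; rip-up clasts miss; sorting poor match; rootlets match
(C) fluvial channel — does not account for sorting poor
(D) estuarine fill — cross-bedding match (through rip-up clasts → cross-bedding); coarsening-upward match; rip-up clasts match; sorting poor match; rootlets match
(D) is the only candidate with no mismatches.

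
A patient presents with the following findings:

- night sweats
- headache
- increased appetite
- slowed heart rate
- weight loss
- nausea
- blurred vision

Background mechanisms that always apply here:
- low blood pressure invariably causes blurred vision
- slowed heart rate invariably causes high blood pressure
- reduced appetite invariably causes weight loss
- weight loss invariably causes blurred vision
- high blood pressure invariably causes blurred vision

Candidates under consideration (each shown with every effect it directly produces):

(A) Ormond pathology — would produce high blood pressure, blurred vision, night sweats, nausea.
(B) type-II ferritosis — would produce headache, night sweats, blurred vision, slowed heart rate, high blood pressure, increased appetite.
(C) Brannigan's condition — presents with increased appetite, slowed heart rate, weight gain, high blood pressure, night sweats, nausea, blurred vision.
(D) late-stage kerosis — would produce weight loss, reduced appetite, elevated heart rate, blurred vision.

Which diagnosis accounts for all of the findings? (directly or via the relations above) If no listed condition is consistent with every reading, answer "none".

none

Per-candidate check:
(A) Ormond pathology — night sweats +; headache -; increased appetite -; slowed heart rate -; weight loss -; nausea +; blurred vision +
(B) type-II ferritosis — night sweats +; headache +; increased appetite +; slowed heart rate +; weight loss -; nausea -; blurred vision +
(C) Brannigan's condition — night sweats +; headache -; increased appetite +; slowed heart rate +; weight loss -; nausea +; blurred vision +
(D) late-stage kerosis — night sweats -; headache -; increased appetite -; slowed heart rate -; weight loss +; nausea -; blurred vision +
No candidate is consistent with all observations.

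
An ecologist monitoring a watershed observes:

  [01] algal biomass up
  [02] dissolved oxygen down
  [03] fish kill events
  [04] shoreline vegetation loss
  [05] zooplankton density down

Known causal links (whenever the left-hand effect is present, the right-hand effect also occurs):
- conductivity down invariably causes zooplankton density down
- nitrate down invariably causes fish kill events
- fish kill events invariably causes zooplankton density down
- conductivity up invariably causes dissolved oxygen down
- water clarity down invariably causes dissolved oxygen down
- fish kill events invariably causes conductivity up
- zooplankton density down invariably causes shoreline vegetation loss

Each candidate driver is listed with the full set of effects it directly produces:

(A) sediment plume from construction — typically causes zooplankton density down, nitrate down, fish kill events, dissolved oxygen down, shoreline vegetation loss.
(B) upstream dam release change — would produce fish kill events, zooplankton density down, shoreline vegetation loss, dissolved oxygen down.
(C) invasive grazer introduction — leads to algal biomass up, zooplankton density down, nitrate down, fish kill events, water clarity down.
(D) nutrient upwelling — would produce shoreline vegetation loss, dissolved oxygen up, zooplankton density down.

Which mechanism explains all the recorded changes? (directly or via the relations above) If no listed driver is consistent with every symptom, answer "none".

For each candidate, compare predicted effects to what was observed:
(A) sediment plume from construction — does not account for algal biomass up
(B) upstream dam release change — does not account for algal biomass up
(C) invasive grazer introduction — algal biomass up yes; dissolved oxygen down yes (through water clarity down → dissolved oxygen down); fish kill events yes; shoreline vegetation loss yes (through zooplankton density down → shoreline vegetation loss); zooplankton density down yes
(D) nutrient upwelling — algal biomass up NO; dissolved oxygen down NO; fish kill events NO; shoreline vegetation loss yes; zooplankton density down yes
Only (C) is consistent with every observation.

C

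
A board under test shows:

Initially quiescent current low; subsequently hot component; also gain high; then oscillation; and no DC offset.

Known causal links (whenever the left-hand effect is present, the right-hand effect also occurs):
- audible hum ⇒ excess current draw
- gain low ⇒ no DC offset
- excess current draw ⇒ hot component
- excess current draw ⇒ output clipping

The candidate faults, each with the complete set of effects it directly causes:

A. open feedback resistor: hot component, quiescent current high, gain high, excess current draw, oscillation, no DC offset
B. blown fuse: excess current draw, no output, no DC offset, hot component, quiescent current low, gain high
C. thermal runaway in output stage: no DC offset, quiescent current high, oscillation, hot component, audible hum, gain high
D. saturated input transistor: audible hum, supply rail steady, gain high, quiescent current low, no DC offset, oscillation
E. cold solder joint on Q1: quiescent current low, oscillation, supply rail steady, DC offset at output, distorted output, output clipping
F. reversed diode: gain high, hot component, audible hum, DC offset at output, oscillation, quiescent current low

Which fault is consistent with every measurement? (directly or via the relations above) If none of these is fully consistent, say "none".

D

Testing each hypothesis:
(A) open feedback resistor — fails on quiescent current low (predicts quiescent current high, not quiescent current low)
(B) blown fuse — quiescent current low yes; hot component yes; gain high yes; oscillation NO; no DC offset yes
(C) thermal runaway in output stage — fails on quiescent current low (predicts quiescent current high, not quiescent current low)
(D) saturated input transistor — accounts for every observation (hot component through audible hum → excess current draw → hot component)
(E) cold solder joint on Q1 — fails on hot component, gain high, no DC offset (predicts DC offset at output, not no DC offset)
(F) reversed diode — quiescent current low yes; hot component yes; gain high yes; oscillation yes; no DC offset NO
(D) alone accounts for all the evidence.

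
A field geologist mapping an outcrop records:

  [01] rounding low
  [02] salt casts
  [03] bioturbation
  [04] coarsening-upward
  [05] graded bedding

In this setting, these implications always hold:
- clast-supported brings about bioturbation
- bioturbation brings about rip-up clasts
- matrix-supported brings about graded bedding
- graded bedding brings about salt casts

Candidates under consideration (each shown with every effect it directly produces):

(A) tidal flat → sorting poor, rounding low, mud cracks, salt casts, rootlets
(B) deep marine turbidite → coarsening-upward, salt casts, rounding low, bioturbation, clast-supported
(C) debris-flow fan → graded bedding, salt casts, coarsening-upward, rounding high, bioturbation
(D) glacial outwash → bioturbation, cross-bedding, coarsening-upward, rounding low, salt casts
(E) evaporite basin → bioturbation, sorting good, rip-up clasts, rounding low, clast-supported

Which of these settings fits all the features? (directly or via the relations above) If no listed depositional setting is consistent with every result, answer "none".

Checking each candidate against the observations:
(A) tidal flat — rounding low yes; salt casts yes; bioturbation NO; coarsening-upward NO; graded bedding NO
(B) deep marine turbidite — does not account for graded bedding
(C) debris-flow fan — fails on rounding low (predicts rounding high, not rounding low)
(D) glacial outwash — does not account for graded bedding
(E) evaporite basin — does not account for salt casts, coarsening-upward, graded bedding
Every candidate fails on at least one observation.

none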